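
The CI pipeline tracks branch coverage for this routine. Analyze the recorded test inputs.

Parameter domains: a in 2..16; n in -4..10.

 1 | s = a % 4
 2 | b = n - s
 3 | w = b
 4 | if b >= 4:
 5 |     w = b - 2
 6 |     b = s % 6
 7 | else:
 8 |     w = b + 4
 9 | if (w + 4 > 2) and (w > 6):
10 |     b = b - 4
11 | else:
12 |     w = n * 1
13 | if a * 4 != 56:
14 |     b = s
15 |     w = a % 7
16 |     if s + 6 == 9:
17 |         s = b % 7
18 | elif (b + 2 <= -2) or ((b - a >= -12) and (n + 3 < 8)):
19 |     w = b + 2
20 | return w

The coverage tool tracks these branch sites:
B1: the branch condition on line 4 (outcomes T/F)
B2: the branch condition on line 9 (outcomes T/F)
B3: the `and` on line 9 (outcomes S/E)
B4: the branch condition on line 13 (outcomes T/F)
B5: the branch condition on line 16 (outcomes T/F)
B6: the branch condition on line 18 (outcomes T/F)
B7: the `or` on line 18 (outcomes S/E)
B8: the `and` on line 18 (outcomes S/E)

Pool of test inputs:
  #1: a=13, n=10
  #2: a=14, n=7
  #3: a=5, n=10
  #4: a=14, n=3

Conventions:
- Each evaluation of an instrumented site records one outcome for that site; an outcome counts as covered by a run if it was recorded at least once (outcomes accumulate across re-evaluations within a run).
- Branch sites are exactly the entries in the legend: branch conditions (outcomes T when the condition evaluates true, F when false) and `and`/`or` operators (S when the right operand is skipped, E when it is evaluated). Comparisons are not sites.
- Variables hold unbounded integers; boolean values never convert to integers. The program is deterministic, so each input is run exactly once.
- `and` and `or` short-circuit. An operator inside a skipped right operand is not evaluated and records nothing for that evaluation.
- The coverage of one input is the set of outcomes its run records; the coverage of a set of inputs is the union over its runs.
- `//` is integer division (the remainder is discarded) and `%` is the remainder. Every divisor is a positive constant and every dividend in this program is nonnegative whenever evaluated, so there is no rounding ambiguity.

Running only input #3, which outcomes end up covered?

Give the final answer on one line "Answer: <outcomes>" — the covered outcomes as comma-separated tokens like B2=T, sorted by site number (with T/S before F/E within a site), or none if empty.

Event log for input #3 (a=5, n=10):
  B1->T, B3->E, B2->T, B4->T, B5->F
as a set, this run covers: B1=T, B2=T, B3=E, B4=T, B5=F

Answer: B1=T, B2=T, B3=E, B4=T, B5=F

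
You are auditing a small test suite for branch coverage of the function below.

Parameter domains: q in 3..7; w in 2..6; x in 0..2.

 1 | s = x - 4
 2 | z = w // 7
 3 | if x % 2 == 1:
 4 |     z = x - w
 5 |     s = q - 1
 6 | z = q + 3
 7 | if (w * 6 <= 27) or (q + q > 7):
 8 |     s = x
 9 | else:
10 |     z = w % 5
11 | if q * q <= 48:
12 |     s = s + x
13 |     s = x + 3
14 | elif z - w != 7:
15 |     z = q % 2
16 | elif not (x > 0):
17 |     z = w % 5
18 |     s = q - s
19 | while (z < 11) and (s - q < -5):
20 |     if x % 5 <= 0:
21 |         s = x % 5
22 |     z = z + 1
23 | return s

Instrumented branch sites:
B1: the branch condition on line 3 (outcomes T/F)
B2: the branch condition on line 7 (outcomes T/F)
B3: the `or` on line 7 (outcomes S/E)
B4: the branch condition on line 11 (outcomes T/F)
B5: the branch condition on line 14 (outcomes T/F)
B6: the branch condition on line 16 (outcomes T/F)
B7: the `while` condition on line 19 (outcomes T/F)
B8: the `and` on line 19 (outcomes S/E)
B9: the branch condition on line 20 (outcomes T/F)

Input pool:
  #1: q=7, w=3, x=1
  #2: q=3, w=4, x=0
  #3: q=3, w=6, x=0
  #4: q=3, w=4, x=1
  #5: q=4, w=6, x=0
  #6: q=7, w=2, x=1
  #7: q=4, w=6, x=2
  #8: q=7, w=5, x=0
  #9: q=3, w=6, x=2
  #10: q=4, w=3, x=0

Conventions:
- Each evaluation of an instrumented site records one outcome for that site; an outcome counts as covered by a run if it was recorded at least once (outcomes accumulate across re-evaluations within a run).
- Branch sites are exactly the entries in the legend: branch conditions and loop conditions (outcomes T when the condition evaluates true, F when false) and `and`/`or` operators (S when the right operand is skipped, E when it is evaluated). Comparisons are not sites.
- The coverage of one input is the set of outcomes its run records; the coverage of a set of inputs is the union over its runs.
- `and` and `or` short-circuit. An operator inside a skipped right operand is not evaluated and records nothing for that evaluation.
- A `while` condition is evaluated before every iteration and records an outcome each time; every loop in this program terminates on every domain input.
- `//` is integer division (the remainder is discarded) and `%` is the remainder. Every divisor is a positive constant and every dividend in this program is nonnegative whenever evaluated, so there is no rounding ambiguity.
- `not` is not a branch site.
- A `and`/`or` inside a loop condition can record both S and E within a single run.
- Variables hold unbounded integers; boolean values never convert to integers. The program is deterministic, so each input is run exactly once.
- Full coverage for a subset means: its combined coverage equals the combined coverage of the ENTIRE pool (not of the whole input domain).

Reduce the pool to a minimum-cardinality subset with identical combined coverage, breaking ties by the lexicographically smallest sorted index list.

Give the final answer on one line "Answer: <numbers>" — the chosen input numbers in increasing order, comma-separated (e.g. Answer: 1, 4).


run #1 (q=7, w=3, x=1) runs B1->T, B3->S, B2->T, B4->F, B5->F, B6->F, B8->E, B7->T, B9->F, B8->S, B7->F; records B1=T, B2=T, B3=S, B4=F, B5=F, B6=F, B7=T, B7=F, B8=S, B8=E, B9=F
run #2 (q=3, w=4, x=0) runs B1->F, B3->S, B2->T, B4->T, B8->E, B7->F; records B1=F, B2=T, B3=S, B4=T, B7=F, B8=E
run #3 (q=3, w=6, x=0) runs B1->F, B3->E, B2->F, B4->T, B8->E, B7->F; records B1=F, B2=F, B3=E, B4=T, B7=F, B8=E
run #4 (q=3, w=4, x=1) runs B1->T, B3->S, B2->T, B4->T, B8->E, B7->F; records B1=T, B2=T, B3=S, B4=T, B7=F, B8=E
run #5 (q=4, w=6, x=0) runs B1->F, B3->E, B2->T, B4->T, B8->E, B7->F; records B1=F, B2=T, B3=E, B4=T, B7=F, B8=E
run #6 (q=7, w=2, x=1) runs B1->T, B3->S, B2->T, B4->F, B5->T, B8->E, B7->T, B9->F, B8->E, B7->T, B9->F, B8->E, B7->T, B9->F, ...; records B1=T, B2=T, B3=S, B4=F, B5=T, B7=T, B7=F, B8=S, B8=E, B9=F
run #7 (q=4, w=6, x=2) runs B1->F, B3->E, B2->T, B4->T, B8->E, B7->F; records B1=F, B2=T, B3=E, B4=T, B7=F, B8=E
run #8 (q=7, w=5, x=0) runs B1->F, B3->E, B2->T, B4->F, B5->T, B8->E, B7->T, B9->T, B8->E, B7->T, B9->T, B8->E, B7->T, B9->T, ...; records B1=F, B2=T, B3=E, B4=F, B5=T, B7=T, B7=F, B8=S, B8=E, B9=T
run #9 (q=3, w=6, x=2) runs B1->F, B3->E, B2->F, B4->T, B8->E, B7->F; records B1=F, B2=F, B3=E, B4=T, B7=F, B8=E
run #10 (q=4, w=3, x=0) runs B1->F, B3->S, B2->T, B4->T, B8->E, B7->F; records B1=F, B2=T, B3=S, B4=T, B7=F, B8=E
union over all inputs: B1=T, B1=F, B2=T, B2=F, B3=S, B3=E, B4=T, B4=F, B5=T, B5=F, B6=F, B7=T, B7=F, B8=S, B8=E, B9=T, B9=F (17 outcomes)
size 1 is not enough: best union over all size-1 subsets is 11/17
size 2 is not enough: best union over all size-2 subsets is 15/17
the canonical winner is {1, 3, 8}: size 3, full 17-outcome coverage, earliest index list among size-3 covers
Answer: 1, 3, 8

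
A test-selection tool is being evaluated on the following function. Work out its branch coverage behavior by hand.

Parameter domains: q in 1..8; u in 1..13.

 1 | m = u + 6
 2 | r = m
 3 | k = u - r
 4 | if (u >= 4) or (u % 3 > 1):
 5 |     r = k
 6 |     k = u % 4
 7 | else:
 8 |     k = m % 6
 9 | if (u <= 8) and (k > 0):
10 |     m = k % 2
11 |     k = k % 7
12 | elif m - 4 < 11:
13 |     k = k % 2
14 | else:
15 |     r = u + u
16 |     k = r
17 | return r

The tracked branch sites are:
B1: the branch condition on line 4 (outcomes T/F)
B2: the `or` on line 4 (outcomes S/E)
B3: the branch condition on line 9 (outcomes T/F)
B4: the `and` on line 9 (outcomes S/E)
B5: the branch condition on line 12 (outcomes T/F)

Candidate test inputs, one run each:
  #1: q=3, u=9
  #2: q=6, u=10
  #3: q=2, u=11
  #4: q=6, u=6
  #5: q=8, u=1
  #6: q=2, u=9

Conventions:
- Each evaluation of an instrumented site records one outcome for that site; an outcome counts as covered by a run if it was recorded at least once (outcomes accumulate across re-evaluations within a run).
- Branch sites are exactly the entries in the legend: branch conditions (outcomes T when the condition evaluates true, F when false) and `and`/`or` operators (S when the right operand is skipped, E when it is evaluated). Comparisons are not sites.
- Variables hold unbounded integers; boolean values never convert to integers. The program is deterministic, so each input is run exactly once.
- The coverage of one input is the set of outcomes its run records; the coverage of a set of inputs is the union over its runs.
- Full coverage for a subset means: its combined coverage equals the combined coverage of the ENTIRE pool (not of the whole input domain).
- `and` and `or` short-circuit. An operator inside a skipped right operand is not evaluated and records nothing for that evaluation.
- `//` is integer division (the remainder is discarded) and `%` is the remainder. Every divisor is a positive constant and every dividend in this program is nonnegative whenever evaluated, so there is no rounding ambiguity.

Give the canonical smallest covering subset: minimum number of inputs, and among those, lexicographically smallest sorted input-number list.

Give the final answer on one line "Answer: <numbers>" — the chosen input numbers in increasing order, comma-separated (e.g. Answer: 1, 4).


test 1 (q=3, u=9) hits B1=T, B2=S, B3=F, B4=S, B5=F
test 2 (q=6, u=10) hits B1=T, B2=S, B3=F, B4=S, B5=F
test 3 (q=2, u=11) hits B1=T, B2=S, B3=F, B4=S, B5=F
test 4 (q=6, u=6) hits B1=T, B2=S, B3=T, B4=E
test 5 (q=8, u=1) hits B1=F, B2=E, B3=T, B4=E
test 6 (q=2, u=9) hits B1=T, B2=S, B3=F, B4=S, B5=F
union over all inputs: B1=T, B1=F, B2=S, B2=E, B3=T, B3=F, B4=S, B4=E, B5=F (9 outcomes)
every size-1 subset falls short of the 9 outcomes (best: 5/9)
inputs {1, 5} (size 2) cover everything; no size-2 subset with a lexicographically smaller index list covers all 9
Answer: 1, 5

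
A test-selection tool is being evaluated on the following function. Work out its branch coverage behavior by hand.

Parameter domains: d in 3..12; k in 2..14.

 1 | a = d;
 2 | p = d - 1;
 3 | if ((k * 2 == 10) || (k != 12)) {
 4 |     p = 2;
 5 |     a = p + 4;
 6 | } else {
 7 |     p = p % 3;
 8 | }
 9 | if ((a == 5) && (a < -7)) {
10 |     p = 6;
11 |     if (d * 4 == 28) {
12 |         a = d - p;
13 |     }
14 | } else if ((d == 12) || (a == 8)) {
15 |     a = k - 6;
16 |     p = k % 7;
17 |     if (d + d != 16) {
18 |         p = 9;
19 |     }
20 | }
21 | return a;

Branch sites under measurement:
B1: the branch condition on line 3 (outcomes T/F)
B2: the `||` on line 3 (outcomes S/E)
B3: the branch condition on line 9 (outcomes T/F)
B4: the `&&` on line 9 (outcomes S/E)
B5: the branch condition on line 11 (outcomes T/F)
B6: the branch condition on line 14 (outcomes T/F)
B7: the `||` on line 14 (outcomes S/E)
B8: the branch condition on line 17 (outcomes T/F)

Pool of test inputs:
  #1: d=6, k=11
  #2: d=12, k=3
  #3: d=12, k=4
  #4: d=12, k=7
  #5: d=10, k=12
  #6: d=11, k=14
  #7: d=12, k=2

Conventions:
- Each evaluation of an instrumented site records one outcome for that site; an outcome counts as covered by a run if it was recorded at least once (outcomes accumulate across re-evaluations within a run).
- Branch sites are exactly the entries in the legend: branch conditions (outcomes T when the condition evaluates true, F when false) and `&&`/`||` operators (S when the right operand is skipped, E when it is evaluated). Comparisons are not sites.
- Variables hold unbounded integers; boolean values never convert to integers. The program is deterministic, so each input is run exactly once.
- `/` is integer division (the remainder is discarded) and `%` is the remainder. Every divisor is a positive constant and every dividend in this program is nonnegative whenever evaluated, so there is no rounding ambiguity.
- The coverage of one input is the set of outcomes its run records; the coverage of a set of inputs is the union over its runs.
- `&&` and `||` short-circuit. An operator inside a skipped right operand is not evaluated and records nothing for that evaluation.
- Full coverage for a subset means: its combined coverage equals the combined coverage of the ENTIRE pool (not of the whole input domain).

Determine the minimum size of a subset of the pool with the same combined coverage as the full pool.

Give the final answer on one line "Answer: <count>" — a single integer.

input #1 (d=6, k=11): events B2->E, B1->T, B4->S, B3->F, B7->E, B6->F; covers B1=T, B2=E, B3=F, B4=S, B6=F, B7=E
input #2 (d=12, k=3): events B2->E, B1->T, B4->S, B3->F, B7->S, B6->T, B8->T; covers B1=T, B2=E, B3=F, B4=S, B6=T, B7=S, B8=T
input #3 (d=12, k=4): events B2->E, B1->T, B4->S, B3->F, B7->S, B6->T, B8->T; covers B1=T, B2=E, B3=F, B4=S, B6=T, B7=S, B8=T
input #4 (d=12, k=7): events B2->E, B1->T, B4->S, B3->F, B7->S, B6->T, B8->T; covers B1=T, B2=E, B3=F, B4=S, B6=T, B7=S, B8=T
input #5 (d=10, k=12): events B2->E, B1->F, B4->S, B3->F, B7->E, B6->F; covers B1=F, B2=E, B3=F, B4=S, B6=F, B7=E
input #6 (d=11, k=14): events B2->E, B1->T, B4->S, B3->F, B7->E, B6->F; covers B1=T, B2=E, B3=F, B4=S, B6=F, B7=E
input #7 (d=12, k=2): events B2->E, B1->T, B4->S, B3->F, B7->S, B6->T, B8->T; covers B1=T, B2=E, B3=F, B4=S, B6=T, B7=S, B8=T
together the pool reaches 10 outcomes: B1=T, B1=F, B2=E, B3=F, B4=S, B6=T, B6=F, B7=S, B7=E, B8=T
no size-1 subset reaches all 10 outcomes (best union: 7/10)
at size 2, {2, 5} reaches all 10 outcomes; every lexicographically earlier size-2 subset fails

Answer: 2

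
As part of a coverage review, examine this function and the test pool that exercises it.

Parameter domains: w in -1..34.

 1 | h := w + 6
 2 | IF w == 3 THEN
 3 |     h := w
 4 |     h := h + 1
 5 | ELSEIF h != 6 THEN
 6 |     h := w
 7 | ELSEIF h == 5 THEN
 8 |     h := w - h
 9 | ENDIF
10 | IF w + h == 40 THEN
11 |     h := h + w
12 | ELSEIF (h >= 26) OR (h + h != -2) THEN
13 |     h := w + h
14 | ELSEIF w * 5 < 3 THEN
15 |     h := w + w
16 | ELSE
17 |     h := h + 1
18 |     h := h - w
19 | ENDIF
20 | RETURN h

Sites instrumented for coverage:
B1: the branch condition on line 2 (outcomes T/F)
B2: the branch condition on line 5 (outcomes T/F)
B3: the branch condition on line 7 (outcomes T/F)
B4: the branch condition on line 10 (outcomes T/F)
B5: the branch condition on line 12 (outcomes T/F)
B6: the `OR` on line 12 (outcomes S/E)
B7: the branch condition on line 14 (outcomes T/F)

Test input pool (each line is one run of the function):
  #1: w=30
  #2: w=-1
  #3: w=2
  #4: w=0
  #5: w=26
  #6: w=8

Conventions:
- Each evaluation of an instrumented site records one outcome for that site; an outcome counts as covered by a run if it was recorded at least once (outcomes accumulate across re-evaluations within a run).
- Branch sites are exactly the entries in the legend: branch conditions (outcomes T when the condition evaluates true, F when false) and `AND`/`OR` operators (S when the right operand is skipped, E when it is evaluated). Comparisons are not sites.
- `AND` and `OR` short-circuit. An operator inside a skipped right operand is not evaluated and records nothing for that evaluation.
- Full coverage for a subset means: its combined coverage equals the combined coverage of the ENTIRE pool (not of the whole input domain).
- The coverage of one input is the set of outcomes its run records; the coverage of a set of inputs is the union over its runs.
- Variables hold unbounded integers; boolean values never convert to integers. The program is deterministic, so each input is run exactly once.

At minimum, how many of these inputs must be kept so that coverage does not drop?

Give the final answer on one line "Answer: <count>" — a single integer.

input #1 (w=30): events B1->F, B2->T, B4->F, B6->S, B5->T; covers B1=F, B2=T, B4=F, B5=T, B6=S
input #2 (w=-1): events B1->F, B2->T, B4->F, B6->E, B5->F, B7->T; covers B1=F, B2=T, B4=F, B5=F, B6=E, B7=T
input #3 (w=2): events B1->F, B2->T, B4->F, B6->E, B5->T; covers B1=F, B2=T, B4=F, B5=T, B6=E
input #4 (w=0): events B1->F, B2->F, B3->F, B4->F, B6->E, B5->T; covers B1=F, B2=F, B3=F, B4=F, B5=T, B6=E
input #5 (w=26): events B1->F, B2->T, B4->F, B6->S, B5->T; covers B1=F, B2=T, B4=F, B5=T, B6=S
input #6 (w=8): events B1->F, B2->T, B4->F, B6->E, B5->T; covers B1=F, B2=T, B4=F, B5=T, B6=E
pool-wide coverage (10 outcomes): B1=F, B2=T, B2=F, B3=F, B4=F, B5=T, B5=F, B6=S, B6=E, B7=T
checked all size-1 subsets: none covers 10 outcomes (max 6/10)
checked all size-2 subsets: none covers 10 outcomes (max 9/10)
size 3: inputs {1, 2, 4} cover all 10 outcomes, and no lexicographically smaller subset of this size does

Answer: 3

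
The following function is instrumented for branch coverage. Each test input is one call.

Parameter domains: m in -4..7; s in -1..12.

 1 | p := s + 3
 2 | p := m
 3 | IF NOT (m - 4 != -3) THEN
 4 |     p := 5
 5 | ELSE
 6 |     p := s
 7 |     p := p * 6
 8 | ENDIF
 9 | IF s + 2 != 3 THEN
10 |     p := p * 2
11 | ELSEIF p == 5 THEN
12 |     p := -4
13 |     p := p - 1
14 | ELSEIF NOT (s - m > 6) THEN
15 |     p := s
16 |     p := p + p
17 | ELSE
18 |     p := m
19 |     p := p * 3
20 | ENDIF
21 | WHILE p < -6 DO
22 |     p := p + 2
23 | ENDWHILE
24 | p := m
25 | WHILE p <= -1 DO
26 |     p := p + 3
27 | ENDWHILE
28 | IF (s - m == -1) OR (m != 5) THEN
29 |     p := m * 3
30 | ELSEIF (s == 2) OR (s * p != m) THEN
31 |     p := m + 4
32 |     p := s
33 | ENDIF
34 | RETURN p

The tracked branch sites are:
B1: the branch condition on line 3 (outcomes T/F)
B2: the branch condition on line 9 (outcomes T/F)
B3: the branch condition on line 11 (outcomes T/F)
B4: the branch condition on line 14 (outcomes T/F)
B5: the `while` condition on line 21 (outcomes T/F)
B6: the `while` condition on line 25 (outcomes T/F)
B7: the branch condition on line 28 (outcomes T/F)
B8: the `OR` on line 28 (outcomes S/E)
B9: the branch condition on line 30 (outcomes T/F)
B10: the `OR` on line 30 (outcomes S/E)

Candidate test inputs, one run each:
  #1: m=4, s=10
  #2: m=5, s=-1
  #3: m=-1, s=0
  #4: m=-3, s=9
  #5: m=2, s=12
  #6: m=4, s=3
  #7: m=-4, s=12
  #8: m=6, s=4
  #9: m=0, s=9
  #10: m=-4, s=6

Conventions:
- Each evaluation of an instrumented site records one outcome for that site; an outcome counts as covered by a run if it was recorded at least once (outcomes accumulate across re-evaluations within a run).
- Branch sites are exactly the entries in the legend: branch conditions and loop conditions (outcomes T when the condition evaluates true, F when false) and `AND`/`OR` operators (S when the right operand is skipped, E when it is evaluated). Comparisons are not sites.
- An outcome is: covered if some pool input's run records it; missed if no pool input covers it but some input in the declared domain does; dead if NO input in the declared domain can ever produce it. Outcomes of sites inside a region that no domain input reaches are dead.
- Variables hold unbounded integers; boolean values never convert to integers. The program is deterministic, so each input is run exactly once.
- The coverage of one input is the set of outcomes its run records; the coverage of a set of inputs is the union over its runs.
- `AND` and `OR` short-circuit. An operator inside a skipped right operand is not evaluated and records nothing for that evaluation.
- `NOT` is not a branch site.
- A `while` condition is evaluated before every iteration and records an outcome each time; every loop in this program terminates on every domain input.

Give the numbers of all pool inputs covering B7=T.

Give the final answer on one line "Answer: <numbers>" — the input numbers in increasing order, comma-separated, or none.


input #1 (m=4, s=10): records B7=T
input #2 (m=5, s=-1): does not record B7=T
input #3 (m=-1, s=0): records B7=T
input #4 (m=-3, s=9): records B7=T
input #5 (m=2, s=12): records B7=T
input #6 (m=4, s=3): records B7=T
input #7 (m=-4, s=12): records B7=T
input #8 (m=6, s=4): records B7=T
input #9 (m=0, s=9): records B7=T
input #10 (m=-4, s=6): records B7=T
Answer: 1, 3, 4, 5, 6, 7, 8, 9, 10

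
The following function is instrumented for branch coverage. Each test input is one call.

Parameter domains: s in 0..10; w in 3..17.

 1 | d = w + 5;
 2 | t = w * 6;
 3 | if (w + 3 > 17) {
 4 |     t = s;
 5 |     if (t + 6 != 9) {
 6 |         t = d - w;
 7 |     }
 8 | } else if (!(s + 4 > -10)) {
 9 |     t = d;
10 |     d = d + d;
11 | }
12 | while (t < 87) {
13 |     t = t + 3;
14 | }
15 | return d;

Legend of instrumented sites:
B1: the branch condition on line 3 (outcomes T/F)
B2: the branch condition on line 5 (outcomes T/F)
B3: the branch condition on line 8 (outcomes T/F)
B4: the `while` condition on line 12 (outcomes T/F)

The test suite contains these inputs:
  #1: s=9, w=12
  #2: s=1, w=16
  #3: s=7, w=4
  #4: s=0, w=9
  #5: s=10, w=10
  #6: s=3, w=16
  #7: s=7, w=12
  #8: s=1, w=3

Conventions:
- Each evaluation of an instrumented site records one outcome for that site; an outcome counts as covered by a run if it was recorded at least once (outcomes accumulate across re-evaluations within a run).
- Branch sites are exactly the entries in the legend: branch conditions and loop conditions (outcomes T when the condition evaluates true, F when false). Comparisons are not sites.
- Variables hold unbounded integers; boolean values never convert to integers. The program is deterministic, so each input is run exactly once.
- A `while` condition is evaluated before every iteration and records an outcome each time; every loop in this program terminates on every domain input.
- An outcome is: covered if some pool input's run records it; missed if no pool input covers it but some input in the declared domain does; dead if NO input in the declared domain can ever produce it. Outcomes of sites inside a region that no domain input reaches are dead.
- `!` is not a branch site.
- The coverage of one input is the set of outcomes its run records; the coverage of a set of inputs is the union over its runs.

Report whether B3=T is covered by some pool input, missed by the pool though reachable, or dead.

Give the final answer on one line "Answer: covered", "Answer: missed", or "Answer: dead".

no pool input records B3=T
checking all 165 inputs in the declared domain: B3=T is never recorded -> dead

Answer: dead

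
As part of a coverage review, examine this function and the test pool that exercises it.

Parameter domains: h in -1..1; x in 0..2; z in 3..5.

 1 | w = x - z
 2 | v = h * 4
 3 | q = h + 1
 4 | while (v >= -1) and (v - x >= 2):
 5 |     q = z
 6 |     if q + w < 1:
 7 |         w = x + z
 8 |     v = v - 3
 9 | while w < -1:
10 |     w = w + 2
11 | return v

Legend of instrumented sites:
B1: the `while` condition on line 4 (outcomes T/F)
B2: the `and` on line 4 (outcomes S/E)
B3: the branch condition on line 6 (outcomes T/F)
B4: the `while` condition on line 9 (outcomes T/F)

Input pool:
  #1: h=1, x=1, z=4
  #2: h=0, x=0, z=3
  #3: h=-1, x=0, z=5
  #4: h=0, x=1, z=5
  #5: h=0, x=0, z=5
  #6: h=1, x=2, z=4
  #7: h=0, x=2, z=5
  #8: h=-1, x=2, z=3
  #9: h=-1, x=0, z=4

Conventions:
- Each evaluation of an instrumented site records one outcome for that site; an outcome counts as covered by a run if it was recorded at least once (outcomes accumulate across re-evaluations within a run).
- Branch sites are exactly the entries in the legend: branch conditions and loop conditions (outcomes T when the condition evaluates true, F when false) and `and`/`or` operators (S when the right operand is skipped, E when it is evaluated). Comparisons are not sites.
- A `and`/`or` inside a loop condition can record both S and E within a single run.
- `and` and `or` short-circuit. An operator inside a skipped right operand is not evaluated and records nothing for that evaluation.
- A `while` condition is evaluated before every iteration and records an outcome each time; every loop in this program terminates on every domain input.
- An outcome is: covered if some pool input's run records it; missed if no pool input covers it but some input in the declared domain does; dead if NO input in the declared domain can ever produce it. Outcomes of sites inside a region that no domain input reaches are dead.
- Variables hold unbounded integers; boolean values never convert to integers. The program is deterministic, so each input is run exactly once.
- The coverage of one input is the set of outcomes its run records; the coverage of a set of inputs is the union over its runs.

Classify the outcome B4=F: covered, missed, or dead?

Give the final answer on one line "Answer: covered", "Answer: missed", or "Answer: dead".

B4=F is recorded by pool input(s) 1, 2, 3, 4, 5, 6, 7, 8, 9 -> covered

Answer: covered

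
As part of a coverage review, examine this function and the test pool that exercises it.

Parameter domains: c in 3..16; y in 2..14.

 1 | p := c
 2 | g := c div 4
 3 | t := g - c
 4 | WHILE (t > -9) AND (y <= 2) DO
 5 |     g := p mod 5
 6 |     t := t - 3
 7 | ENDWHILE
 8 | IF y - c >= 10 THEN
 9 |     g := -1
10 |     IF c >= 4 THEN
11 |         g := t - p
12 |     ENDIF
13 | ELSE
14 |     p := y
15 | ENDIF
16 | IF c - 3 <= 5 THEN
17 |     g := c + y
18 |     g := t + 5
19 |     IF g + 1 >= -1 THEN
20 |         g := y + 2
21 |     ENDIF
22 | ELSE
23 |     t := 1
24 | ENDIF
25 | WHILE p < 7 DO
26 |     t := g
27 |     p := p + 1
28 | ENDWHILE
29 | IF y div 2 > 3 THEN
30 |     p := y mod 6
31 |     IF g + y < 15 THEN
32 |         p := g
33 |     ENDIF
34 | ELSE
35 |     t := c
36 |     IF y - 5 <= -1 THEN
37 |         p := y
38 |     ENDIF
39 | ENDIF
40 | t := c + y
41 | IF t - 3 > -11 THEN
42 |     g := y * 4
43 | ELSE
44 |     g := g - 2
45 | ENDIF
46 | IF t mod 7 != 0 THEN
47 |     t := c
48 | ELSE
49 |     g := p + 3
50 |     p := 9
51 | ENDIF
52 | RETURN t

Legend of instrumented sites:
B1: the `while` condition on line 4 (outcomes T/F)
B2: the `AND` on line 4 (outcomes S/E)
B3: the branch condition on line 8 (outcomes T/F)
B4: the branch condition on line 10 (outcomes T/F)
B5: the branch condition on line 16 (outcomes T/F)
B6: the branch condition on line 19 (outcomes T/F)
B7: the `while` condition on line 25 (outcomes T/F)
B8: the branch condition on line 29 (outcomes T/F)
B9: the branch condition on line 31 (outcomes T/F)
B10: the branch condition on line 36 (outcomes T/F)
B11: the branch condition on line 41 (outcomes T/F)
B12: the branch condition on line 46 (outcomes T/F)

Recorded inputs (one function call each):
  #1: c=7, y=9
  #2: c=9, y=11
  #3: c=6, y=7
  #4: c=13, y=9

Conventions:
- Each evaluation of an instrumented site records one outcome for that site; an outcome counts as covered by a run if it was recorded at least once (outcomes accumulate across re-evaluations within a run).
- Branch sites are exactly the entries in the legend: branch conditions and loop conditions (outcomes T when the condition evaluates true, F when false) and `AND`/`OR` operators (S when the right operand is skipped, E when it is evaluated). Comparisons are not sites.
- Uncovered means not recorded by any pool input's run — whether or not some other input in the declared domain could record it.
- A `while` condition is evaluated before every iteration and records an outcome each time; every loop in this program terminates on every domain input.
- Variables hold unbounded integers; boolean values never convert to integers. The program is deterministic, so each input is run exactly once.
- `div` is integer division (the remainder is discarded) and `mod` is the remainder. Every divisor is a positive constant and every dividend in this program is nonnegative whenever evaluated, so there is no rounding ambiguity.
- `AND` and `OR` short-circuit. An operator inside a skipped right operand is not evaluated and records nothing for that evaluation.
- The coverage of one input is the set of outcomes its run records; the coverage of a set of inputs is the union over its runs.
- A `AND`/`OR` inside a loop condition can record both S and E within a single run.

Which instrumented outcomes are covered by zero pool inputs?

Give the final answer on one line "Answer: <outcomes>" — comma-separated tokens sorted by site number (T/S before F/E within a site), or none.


input #1 (c=7, y=9): events B2->E, B1->F, B3->F, B5->T, B6->T, B7->F, B8->T, B9->F, B11->T, B12->T; covers B1=F, B2=E, B3=F, B5=T, B6=T, B7=F, B8=T, B9=F, B11=T, B12=T
input #2 (c=9, y=11): events B2->E, B1->F, B3->F, B5->F, B7->F, B8->T, B9->T, B11->T, B12->T; covers B1=F, B2=E, B3=F, B5=F, B7=F, B8=T, B9=T, B11=T, B12=T
input #3 (c=6, y=7): events B2->E, B1->F, B3->F, B5->T, B6->T, B7->F, B8->F, B10->F, B11->T, B12->T; covers B1=F, B2=E, B3=F, B5=T, B6=T, B7=F, B8=F, B10=F, B11=T, B12=T
input #4 (c=13, y=9): events B2->S, B1->F, B3->F, B5->F, B7->F, B8->T, B9->T, B11->T, B12->T; covers B1=F, B2=S, B3=F, B5=F, B7=F, B8=T, B9=T, B11=T, B12=T
union over the pool: B1=F, B2=S, B2=E, B3=F, B5=T, B5=F, B6=T, B7=F, B8=T, B8=F, B9=T, B9=F, B10=F, B11=T, B12=T
uncovered (9 of 24): B1=T, B3=T, B4=T, B4=F, B6=F, B7=T, B10=T, B11=F, B12=F
Answer: B1=T, B3=T, B4=T, B4=F, B6=F, B7=T, B10=T, B11=F, B12=F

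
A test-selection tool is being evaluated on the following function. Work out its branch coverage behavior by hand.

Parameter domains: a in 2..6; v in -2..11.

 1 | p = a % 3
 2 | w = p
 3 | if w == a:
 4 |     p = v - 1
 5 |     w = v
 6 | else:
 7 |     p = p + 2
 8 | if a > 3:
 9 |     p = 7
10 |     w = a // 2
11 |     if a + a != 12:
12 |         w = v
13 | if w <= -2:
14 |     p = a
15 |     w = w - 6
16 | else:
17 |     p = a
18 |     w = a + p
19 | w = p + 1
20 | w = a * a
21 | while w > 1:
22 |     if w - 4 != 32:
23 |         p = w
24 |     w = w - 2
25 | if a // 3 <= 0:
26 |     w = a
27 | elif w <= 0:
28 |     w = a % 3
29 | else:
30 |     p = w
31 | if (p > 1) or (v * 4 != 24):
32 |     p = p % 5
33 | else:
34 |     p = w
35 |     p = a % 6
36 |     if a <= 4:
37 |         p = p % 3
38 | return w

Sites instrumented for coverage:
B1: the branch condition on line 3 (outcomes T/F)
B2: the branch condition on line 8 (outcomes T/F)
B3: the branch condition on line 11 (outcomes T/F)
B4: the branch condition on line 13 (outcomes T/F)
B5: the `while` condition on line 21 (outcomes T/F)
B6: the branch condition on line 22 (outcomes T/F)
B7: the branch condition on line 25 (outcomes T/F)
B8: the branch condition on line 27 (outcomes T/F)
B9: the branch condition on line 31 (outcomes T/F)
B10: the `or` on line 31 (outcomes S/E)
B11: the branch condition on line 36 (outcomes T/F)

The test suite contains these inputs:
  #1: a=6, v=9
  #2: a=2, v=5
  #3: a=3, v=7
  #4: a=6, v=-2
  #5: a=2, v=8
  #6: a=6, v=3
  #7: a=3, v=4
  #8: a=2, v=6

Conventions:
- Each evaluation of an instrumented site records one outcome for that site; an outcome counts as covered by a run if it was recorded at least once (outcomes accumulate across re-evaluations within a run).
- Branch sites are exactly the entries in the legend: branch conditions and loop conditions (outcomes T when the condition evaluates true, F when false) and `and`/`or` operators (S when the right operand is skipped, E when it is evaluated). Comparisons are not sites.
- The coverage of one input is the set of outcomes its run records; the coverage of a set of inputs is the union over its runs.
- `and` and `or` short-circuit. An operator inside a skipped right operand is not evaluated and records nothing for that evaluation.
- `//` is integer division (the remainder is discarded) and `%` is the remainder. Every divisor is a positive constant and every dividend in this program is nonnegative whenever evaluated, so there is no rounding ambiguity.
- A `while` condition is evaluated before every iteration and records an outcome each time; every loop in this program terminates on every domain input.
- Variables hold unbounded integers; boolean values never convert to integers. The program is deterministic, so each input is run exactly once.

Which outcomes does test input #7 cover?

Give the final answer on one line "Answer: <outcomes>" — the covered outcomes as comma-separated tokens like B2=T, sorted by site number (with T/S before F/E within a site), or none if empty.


Running input #7 (a=3, v=4), event by event:
  B1->F, B2->F, B4->F, B5->T, B6->T, B5->T, B6->T, B5->T, B6->T, B5->T
  B6->T, B5->F, B7->F, B8->F, B10->E, B9->T
deduplicating events, the covered set is: B1=F, B2=F, B4=F, B5=T, B5=F, B6=T, B7=F, B8=F, B9=T, B10=E
Answer: B1=F, B2=F, B4=F, B5=T, B5=F, B6=T, B7=F, B8=F, B9=T, B10=E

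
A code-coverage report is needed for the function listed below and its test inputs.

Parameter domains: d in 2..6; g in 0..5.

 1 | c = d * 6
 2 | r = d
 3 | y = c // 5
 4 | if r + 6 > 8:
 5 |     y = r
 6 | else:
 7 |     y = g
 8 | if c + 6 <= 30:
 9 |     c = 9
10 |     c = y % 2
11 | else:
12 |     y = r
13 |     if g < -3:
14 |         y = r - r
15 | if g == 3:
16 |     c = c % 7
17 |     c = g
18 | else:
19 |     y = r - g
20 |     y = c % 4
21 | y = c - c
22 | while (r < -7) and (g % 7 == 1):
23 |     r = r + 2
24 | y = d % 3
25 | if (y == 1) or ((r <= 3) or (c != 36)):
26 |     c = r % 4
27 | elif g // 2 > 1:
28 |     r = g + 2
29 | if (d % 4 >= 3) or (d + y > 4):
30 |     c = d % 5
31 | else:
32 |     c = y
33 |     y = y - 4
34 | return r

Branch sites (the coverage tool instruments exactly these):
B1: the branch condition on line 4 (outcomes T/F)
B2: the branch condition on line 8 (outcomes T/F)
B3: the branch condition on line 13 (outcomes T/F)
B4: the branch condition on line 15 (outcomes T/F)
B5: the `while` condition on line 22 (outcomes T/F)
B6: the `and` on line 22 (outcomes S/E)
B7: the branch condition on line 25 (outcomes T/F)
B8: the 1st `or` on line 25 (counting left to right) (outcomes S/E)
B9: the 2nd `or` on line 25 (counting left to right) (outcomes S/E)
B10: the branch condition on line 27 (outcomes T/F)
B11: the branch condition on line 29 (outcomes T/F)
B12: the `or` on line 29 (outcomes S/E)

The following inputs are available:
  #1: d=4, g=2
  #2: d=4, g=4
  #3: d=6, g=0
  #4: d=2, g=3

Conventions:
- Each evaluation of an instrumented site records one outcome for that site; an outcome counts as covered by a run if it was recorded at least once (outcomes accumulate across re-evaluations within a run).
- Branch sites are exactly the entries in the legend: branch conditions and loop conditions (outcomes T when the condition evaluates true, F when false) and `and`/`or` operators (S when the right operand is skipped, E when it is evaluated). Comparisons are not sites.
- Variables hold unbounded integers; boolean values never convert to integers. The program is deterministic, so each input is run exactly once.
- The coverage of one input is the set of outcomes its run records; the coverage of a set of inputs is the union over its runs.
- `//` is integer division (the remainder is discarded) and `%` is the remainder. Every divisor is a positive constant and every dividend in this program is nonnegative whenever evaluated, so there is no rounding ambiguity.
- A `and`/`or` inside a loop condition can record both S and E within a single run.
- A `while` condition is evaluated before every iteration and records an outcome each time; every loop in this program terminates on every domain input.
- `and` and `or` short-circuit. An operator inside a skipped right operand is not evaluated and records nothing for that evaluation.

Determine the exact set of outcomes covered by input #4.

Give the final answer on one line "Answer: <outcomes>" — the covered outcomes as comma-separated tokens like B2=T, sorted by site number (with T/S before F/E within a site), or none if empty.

Tracing the run of input #4 (d=2, g=3):
  B1->F, B2->T, B4->T, B6->S, B5->F, B8->E, B9->S, B7->T, B12->E, B11->F
collecting distinct outcomes: B1=F, B2=T, B4=T, B5=F, B6=S, B7=T, B8=E, B9=S, B11=F, B12=E

Answer: B1=F, B2=T, B4=T, B5=F, B6=S, B7=T, B8=E, B9=S, B11=F, B12=E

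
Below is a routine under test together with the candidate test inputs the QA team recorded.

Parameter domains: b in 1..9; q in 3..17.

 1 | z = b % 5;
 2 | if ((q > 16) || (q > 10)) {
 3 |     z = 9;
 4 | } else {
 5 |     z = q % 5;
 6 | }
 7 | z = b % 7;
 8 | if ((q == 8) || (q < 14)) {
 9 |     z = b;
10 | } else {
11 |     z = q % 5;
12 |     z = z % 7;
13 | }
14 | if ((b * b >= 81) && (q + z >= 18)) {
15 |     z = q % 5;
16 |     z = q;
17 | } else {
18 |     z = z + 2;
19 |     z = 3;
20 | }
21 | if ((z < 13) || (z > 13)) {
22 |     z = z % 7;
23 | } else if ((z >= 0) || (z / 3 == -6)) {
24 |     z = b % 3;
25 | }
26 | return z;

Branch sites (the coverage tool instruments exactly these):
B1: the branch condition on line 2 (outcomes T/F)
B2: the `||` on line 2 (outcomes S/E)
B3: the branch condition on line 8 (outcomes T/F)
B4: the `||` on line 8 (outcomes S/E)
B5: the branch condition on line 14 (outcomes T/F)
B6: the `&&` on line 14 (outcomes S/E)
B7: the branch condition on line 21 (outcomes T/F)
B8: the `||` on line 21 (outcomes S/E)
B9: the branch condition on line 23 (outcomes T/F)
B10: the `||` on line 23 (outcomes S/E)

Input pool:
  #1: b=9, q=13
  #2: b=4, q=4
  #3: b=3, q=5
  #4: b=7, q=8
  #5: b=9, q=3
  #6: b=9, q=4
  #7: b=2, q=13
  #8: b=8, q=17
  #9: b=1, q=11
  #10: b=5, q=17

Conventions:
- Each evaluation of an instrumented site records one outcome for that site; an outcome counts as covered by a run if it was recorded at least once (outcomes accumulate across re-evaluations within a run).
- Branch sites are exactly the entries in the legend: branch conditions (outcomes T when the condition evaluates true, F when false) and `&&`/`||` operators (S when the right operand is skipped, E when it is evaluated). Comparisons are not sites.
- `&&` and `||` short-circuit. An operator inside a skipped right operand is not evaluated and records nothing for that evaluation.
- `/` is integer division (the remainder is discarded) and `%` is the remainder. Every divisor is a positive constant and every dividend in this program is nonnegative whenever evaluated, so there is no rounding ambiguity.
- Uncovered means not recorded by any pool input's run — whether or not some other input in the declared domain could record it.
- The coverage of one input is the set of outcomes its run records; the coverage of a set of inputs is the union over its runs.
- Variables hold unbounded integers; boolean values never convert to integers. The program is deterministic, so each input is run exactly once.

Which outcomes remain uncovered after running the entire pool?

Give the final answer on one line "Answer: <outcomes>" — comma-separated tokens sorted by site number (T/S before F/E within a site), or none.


input #1 (b=9, q=13): events B2->E, B1->T, B4->E, B3->T, B6->E, B5->T, B8->E, B7->F, B10->S, B9->T; covers B1=T, B2=E, B3=T, B4=E, B5=T, B6=E, B7=F, B8=E, B9=T, B10=S
input #2 (b=4, q=4): events B2->E, B1->F, B4->E, B3->T, B6->S, B5->F, B8->S, B7->T; covers B1=F, B2=E, B3=T, B4=E, B5=F, B6=S, B7=T, B8=S
input #3 (b=3, q=5): events B2->E, B1->F, B4->E, B3->T, B6->S, B5->F, B8->S, B7->T; covers B1=F, B2=E, B3=T, B4=E, B5=F, B6=S, B7=T, B8=S
input #4 (b=7, q=8): events B2->E, B1->F, B4->S, B3->T, B6->S, B5->F, B8->S, B7->T; covers B1=F, B2=E, B3=T, B4=S, B5=F, B6=S, B7=T, B8=S
input #5 (b=9, q=3): events B2->E, B1->F, B4->E, B3->T, B6->E, B5->F, B8->S, B7->T; covers B1=F, B2=E, B3=T, B4=E, B5=F, B6=E, B7=T, B8=S
input #6 (b=9, q=4): events B2->E, B1->F, B4->E, B3->T, B6->E, B5->F, B8->S, B7->T; covers B1=F, B2=E, B3=T, B4=E, B5=F, B6=E, B7=T, B8=S
input #7 (b=2, q=13): events B2->E, B1->T, B4->E, B3->T, B6->S, B5->F, B8->S, B7->T; covers B1=T, B2=E, B3=T, B4=E, B5=F, B6=S, B7=T, B8=S
input #8 (b=8, q=17): events B2->S, B1->T, B4->E, B3->F, B6->S, B5->F, B8->S, B7->T; covers B1=T, B2=S, B3=F, B4=E, B5=F, B6=S, B7=T, B8=S
input #9 (b=1, q=11): events B2->E, B1->T, B4->E, B3->T, B6->S, B5->F, B8->S, B7->T; covers B1=T, B2=E, B3=T, B4=E, B5=F, B6=S, B7=T, B8=S
input #10 (b=5, q=17): events B2->S, B1->T, B4->E, B3->F, B6->S, B5->F, B8->S, B7->T; covers B1=T, B2=S, B3=F, B4=E, B5=F, B6=S, B7=T, B8=S
union over the pool: B1=T, B1=F, B2=S, B2=E, B3=T, B3=F, B4=S, B4=E, B5=T, B5=F, B6=S, B6=E, B7=T, B7=F, B8=S, B8=E, B9=T, B10=S
uncovered (2 of 20): B9=F, B10=E
Answer: B9=F, B10=E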